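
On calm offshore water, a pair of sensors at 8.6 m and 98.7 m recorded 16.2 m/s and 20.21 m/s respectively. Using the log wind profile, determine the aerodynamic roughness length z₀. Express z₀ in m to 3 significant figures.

Log law: V(z) ∝ ln(z/z₀). With r = V₁/V₂ = 16.2/20.21 = 0.80158,
r · ln(z₂/z₀) = ln(z₁/z₀) ⇒ ln z₀ = (ln z₁ − r·ln z₂)/(1 − r)
ln z₀ = (2.15176 − 0.80158×4.59208) / 0.19842 = -7.7069
z₀ = exp(-7.7069) = 0.0004497 m

z₀ ≈ 0.000450 m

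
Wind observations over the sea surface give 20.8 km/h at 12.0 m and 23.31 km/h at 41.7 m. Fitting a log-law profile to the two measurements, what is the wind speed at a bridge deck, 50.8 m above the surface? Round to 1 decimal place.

Log law: V ∝ ln(z/z₀). From the pair, with r = V₁/V₂ = 0.89232,
ln z₀ = (ln z₁ − r·ln z₂)/(1 − r) = (2.4849 − 0.89232×3.7305)/0.10768 = -7.8372 → z₀ = 0.0003948 m
V₃ = V₁ · ln(z₃/z₀)/ln(z₁/z₀) = 20.8 × 11.7650/10.3221 = 23.7078 km/h

23.7 km/h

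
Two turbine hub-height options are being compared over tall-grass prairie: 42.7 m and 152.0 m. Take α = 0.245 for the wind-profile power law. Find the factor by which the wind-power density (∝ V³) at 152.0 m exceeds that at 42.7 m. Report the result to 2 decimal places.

2.54

Speed ratio: V_B/V_A = (z_B/z_A)^α = (152.0/42.7)^0.245 = (3.5597)^0.245 = 1.36489
Power-density ratio: P_B/P_A = (V_B/V_A)³ = (1.36489)³ = 2.54267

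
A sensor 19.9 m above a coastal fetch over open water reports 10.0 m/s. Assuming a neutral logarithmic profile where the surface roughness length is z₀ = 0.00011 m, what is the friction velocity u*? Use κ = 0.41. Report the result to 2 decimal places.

u* ≈ 0.34 m/s

Log law: V(z) = (u*/κ) · ln(z/z₀) ⇒ u* = κ · V / ln(z/z₀)
u* = 0.41 × 10.0 / ln(19.9/0.00011) = 0.41 × 10.0 / 12.1057
   = 4.1000 / 12.1057 = 0.3387 m/s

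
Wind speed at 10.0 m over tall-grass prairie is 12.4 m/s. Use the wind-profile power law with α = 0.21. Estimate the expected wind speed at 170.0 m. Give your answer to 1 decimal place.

22.5 m/s

Power-law profile: V₂ = V₁ · (z₂/z₁)^α
V₂ = 12.4 × (170.0/10.0)^0.21 = 12.4 × (17.0000)^0.21
    = 12.4 × 1.8130 = 22.4810 m/s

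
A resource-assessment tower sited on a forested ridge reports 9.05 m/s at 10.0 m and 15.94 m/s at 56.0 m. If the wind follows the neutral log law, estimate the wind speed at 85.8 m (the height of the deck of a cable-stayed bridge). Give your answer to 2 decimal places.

Log law: V ∝ ln(z/z₀). From the pair, with r = V₁/V₂ = 0.56775,
ln z₀ = (ln z₁ − r·ln z₂)/(1 − r) = (2.3026 − 0.56775×4.0254)/0.43225 = 0.0397 → z₀ = 1.041 m
V₃ = V₁ · ln(z₃/z₀)/ln(z₁/z₀) = 9.05 × 4.4123/2.2629 = 17.6464 m/s

17.65 m/s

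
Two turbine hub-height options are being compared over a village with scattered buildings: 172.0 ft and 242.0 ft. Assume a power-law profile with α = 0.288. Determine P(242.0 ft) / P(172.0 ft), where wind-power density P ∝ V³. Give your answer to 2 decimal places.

Speed ratio: V_B/V_A = (z_B/z_A)^α = (242.0/172.0)^0.288 = (1.4070)^0.288 = 1.10333
Power-density ratio: P_B/P_A = (V_B/V_A)³ = (1.10333)³ = 1.34314

1.34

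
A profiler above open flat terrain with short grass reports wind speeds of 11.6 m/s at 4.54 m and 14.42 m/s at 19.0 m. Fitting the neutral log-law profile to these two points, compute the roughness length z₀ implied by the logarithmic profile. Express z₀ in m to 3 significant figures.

z₀ ≈ 0.0126 m

Log law: V(z) ∝ ln(z/z₀). With r = V₁/V₂ = 11.6/14.42 = 0.80444,
r · ln(z₂/z₀) = ln(z₁/z₀) ⇒ ln z₀ = (ln z₁ − r·ln z₂)/(1 − r)
ln z₀ = (1.51293 − 0.80444×2.94444) / 0.19556 = -4.3756
z₀ = exp(-4.3756) = 0.01258 m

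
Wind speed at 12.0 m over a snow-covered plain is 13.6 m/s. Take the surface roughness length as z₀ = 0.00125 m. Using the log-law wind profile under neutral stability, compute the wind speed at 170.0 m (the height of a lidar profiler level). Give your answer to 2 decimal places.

Log law: V(z) ∝ ln(z/z₀), so V₂/V₁ = ln(z₂/z₀) / ln(z₁/z₀).
ln(170.0/0.00125) = 11.8204, ln(12.0/0.00125) = 9.1695
V₂ = 13.6 × 11.8204/9.1695 = 13.6 × 1.2891 = 17.5317 m/s

17.53 m/s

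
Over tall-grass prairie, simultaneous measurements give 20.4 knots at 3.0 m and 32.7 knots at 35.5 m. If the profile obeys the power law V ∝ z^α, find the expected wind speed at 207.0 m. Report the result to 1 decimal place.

First find α: α = ln(V₂/V₁)/ln(z₂/z₁) = ln(32.7/20.4)/ln(35.5/3.0) = 0.47184/2.47092 = 0.1910
Extrapolate from 35.5 m to 207.0 m: V₃ = 32.7 × (207.0/35.5)^0.1910 = 32.7 × 1.4003 = 45.7901 knots

45.8 knots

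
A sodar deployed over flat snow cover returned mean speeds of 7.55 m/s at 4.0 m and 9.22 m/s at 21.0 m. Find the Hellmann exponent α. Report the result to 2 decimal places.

α ≈ 0.12

Power law: V₂/V₁ = (z₂/z₁)^α ⇒ α = ln(V₂/V₁) / ln(z₂/z₁)
α = ln(9.22/7.55) / ln(21.0/4.0) = ln(1.2212) / ln(5.2500)
  = 0.19983 / 1.65823 = 0.12051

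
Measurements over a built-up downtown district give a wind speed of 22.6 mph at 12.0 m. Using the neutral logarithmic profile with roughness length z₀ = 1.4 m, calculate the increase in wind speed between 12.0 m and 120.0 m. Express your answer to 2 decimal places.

Log law: V₂ = V₁ · ln(z₂/z₀)/ln(z₁/z₀) = 22.6 × 4.4510/2.1484 = 46.8216 mph
ΔV = 46.8216 − 22.6 = 24.2216 mph

24.22 mph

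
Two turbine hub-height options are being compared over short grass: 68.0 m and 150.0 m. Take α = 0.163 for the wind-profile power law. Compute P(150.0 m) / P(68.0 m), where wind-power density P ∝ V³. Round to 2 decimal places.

1.47

Speed ratio: V_B/V_A = (z_B/z_A)^α = (150.0/68.0)^0.163 = (2.2059)^0.163 = 1.13764
Power-density ratio: P_B/P_A = (V_B/V_A)³ = (1.13764)³ = 1.47235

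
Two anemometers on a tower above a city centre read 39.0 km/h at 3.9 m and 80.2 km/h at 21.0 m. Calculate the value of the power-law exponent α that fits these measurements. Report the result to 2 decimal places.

α ≈ 0.43

Power law: V₂/V₁ = (z₂/z₁)^α ⇒ α = ln(V₂/V₁) / ln(z₂/z₁)
α = ln(80.2/39.0) / ln(21.0/3.9) = ln(2.0564) / ln(5.3846)
  = 0.72096 / 1.68355 = 0.42824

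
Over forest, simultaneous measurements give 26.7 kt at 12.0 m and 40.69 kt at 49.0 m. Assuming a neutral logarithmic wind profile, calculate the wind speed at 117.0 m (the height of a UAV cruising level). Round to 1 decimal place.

49.3 kt

Log law: V ∝ ln(z/z₀). From the pair, with r = V₁/V₂ = 0.65618,
ln z₀ = (ln z₁ − r·ln z₂)/(1 − r) = (2.4849 − 0.65618×3.8918)/0.34382 = -0.2002 → z₀ = 0.8186 m
V₃ = V₁ · ln(z₃/z₀)/ln(z₁/z₀) = 26.7 × 4.9624/2.6851 = 49.3446 kt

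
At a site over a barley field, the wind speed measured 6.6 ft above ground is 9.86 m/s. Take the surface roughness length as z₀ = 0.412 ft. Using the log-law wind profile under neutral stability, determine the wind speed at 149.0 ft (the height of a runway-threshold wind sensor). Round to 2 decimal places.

Log law: V(z) ∝ ln(z/z₀), so V₂/V₁ = ln(z₂/z₀) / ln(z₁/z₀).
ln(149.0/0.412) = 5.8907, ln(6.6/0.412) = 2.7738
V₂ = 9.86 × 5.8907/2.7738 = 9.86 × 2.1237 = 20.9395 m/s

20.94 m/s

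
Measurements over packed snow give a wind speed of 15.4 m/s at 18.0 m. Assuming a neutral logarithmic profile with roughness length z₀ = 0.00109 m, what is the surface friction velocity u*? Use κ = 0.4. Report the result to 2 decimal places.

u* ≈ 0.63 m/s

Log law: V(z) = (u*/κ) · ln(z/z₀) ⇒ u* = κ · V / ln(z/z₀)
u* = 0.4 × 15.4 / ln(18.0/0.00109) = 0.4 × 15.4 / 9.7119
   = 6.1600 / 9.7119 = 0.6343 m/s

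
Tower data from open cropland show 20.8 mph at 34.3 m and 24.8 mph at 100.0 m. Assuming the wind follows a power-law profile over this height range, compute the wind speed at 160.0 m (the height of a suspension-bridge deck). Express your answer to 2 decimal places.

First find α: α = ln(V₂/V₁)/ln(z₂/z₁) = ln(24.8/20.8)/ln(100.0/34.3) = 0.17589/1.07002 = 0.1644
Extrapolate from 100.0 m to 160.0 m: V₃ = 24.8 × (160.0/100.0)^0.1644 = 24.8 × 1.0803 = 26.7920 mph

26.79 mph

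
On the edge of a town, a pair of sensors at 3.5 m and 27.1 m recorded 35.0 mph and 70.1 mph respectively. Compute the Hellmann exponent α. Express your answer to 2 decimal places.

Power law: V₂/V₁ = (z₂/z₁)^α ⇒ α = ln(V₂/V₁) / ln(z₂/z₁)
α = ln(70.1/35.0) / ln(27.1/3.5) = ln(2.0029) / ln(7.7429)
  = 0.69457 / 2.04677 = 0.33935

α ≈ 0.34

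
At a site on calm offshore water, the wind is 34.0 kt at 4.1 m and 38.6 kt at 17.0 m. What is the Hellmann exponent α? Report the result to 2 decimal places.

α ≈ 0.09

Power law: V₂/V₁ = (z₂/z₁)^α ⇒ α = ln(V₂/V₁) / ln(z₂/z₁)
α = ln(38.6/34.0) / ln(17.0/4.1) = ln(1.1353) / ln(4.1463)
  = 0.12689 / 1.42223 = 0.08922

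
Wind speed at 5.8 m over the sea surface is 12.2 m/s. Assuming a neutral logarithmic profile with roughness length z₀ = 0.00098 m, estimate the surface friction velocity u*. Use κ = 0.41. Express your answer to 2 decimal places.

u* ≈ 0.58 m/s

Log law: V(z) = (u*/κ) · ln(z/z₀) ⇒ u* = κ · V / ln(z/z₀)
u* = 0.41 × 12.2 / ln(5.8/0.00098) = 0.41 × 12.2 / 8.6858
   = 5.0020 / 8.6858 = 0.5759 m/s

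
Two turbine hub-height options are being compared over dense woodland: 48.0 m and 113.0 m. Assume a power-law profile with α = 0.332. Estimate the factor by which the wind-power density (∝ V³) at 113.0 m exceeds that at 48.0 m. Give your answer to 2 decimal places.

2.35

Speed ratio: V_B/V_A = (z_B/z_A)^α = (113.0/48.0)^0.332 = (2.3542)^0.332 = 1.32877
Power-density ratio: P_B/P_A = (V_B/V_A)³ = (1.32877)³ = 2.34612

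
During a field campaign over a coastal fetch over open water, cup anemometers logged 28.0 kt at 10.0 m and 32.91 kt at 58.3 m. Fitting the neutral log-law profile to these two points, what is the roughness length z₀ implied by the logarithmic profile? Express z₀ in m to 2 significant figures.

Log law: V(z) ∝ ln(z/z₀). With r = V₁/V₂ = 28.0/32.91 = 0.85081,
r · ln(z₂/z₀) = ln(z₁/z₀) ⇒ ln z₀ = (ln z₁ − r·ln z₂)/(1 − r)
ln z₀ = (2.30259 − 0.85081×4.06560) / 0.14919 = -7.7513
z₀ = exp(-7.7513) = 0.0004302 m

z₀ ≈ 0.00043 m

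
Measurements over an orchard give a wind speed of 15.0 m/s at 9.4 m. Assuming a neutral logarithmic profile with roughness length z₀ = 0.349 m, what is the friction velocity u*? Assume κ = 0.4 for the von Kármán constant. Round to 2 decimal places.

Log law: V(z) = (u*/κ) · ln(z/z₀) ⇒ u* = κ · V / ln(z/z₀)
u* = 0.4 × 15.0 / ln(9.4/0.349) = 0.4 × 15.0 / 3.2934
   = 6.0000 / 3.2934 = 1.8218 m/s

u* ≈ 1.82 m/s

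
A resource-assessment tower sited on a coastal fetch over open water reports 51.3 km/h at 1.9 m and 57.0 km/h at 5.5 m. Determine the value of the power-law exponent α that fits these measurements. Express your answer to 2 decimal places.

Power law: V₂/V₁ = (z₂/z₁)^α ⇒ α = ln(V₂/V₁) / ln(z₂/z₁)
α = ln(57.0/51.3) / ln(5.5/1.9) = ln(1.1111) / ln(2.8947)
  = 0.10536 / 1.06289 = 0.09913

α ≈ 0.10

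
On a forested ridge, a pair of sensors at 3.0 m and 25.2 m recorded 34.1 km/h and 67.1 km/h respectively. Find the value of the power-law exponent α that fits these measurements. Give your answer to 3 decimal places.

α ≈ 0.318

Power law: V₂/V₁ = (z₂/z₁)^α ⇒ α = ln(V₂/V₁) / ln(z₂/z₁)
α = ln(67.1/34.1) / ln(25.2/3.0) = ln(1.9677) / ln(8.4000)
  = 0.67689 / 2.12823 = 0.31805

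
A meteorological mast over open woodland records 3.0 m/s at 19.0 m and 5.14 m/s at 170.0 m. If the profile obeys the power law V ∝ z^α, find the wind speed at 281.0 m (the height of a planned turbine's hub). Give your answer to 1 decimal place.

5.8 m/s

First find α: α = ln(V₂/V₁)/ln(z₂/z₁) = ln(5.14/3.0)/ln(170.0/19.0) = 0.53844/2.19136 = 0.2457
Extrapolate from 170.0 m to 281.0 m: V₃ = 5.14 × (281.0/170.0)^0.2457 = 5.14 × 1.1314 = 5.8156 m/s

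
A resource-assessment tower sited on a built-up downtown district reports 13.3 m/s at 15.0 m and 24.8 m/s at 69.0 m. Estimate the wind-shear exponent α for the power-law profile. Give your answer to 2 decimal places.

Power law: V₂/V₁ = (z₂/z₁)^α ⇒ α = ln(V₂/V₁) / ln(z₂/z₁)
α = ln(24.8/13.3) / ln(69.0/15.0) = ln(1.8647) / ln(4.6000)
  = 0.62308 / 1.52606 = 0.40829

α ≈ 0.41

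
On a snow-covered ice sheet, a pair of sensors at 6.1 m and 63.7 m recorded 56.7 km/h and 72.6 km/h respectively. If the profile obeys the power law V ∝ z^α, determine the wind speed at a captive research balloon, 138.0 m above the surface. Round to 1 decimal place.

78.8 km/h

First find α: α = ln(V₂/V₁)/ln(z₂/z₁) = ln(72.6/56.7)/ln(63.7/6.1) = 0.24719/2.34590 = 0.1054
Extrapolate from 63.7 m to 138.0 m: V₃ = 72.6 × (138.0/63.7)^0.1054 = 72.6 × 1.0849 = 78.7615 km/h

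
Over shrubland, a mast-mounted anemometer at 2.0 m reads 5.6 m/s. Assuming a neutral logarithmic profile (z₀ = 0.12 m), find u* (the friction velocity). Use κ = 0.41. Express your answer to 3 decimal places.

Log law: V(z) = (u*/κ) · ln(z/z₀) ⇒ u* = κ · V / ln(z/z₀)
u* = 0.41 × 5.6 / ln(2.0/0.12) = 0.41 × 5.6 / 2.8134
   = 2.2960 / 2.8134 = 0.8161 m/s

u* ≈ 0.816 m/s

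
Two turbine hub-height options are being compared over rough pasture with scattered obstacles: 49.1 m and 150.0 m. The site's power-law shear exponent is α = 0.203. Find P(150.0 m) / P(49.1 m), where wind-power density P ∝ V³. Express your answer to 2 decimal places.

Speed ratio: V_B/V_A = (z_B/z_A)^α = (150.0/49.1)^0.203 = (3.0550)^0.203 = 1.25446
Power-density ratio: P_B/P_A = (V_B/V_A)³ = (1.25446)³ = 1.97411

1.97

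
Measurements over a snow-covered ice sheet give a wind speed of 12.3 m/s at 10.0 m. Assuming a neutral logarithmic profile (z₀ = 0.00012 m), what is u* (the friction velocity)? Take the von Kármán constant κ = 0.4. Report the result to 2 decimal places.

Log law: V(z) = (u*/κ) · ln(z/z₀) ⇒ u* = κ · V / ln(z/z₀)
u* = 0.4 × 12.3 / ln(10.0/0.00012) = 0.4 × 12.3 / 11.3306
   = 4.9200 / 11.3306 = 0.4342 m/s

u* ≈ 0.43 m/s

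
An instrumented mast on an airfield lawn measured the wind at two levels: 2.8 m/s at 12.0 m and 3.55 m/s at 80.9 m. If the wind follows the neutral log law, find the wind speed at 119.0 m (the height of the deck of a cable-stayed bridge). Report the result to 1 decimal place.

3.7 m/s

Log law: V ∝ ln(z/z₀). From the pair, with r = V₁/V₂ = 0.78873,
ln z₀ = (ln z₁ − r·ln z₂)/(1 − r) = (2.4849 − 0.78873×4.3932)/0.21127 = -4.6394 → z₀ = 0.009663 m
V₃ = V₁ · ln(z₃/z₀)/ln(z₁/z₀) = 2.8 × 9.4186/7.1243 = 3.7017 m/s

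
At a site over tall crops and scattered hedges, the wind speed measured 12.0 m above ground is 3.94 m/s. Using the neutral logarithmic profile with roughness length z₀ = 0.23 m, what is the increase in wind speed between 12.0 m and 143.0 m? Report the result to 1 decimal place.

2.5 m/s

Log law: V₂ = V₁ · ln(z₂/z₀)/ln(z₁/z₀) = 3.94 × 6.4325/3.9546 = 6.4088 m/s
ΔV = 6.4088 − 3.94 = 2.4688 m/s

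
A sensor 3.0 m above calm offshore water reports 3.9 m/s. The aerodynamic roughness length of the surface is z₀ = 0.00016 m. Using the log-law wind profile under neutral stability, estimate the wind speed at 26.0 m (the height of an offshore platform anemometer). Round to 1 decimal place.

4.8 m/s

Log law: V(z) ∝ ln(z/z₀), so V₂/V₁ = ln(z₂/z₀) / ln(z₁/z₀).
ln(26.0/0.00016) = 11.9984, ln(3.0/0.00016) = 9.8389
V₂ = 3.9 × 11.9984/9.8389 = 3.9 × 1.2195 = 4.7560 m/s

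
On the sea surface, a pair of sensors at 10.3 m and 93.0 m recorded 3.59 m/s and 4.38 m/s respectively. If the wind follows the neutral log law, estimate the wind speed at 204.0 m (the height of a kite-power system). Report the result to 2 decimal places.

Log law: V ∝ ln(z/z₀). From the pair, with r = V₁/V₂ = 0.81963,
ln z₀ = (ln z₁ − r·ln z₂)/(1 − r) = (2.3321 − 0.81963×4.5326)/0.18037 = -7.6674 → z₀ = 0.0004678 m
V₃ = V₁ · ln(z₃/z₀)/ln(z₁/z₀) = 3.59 × 12.9855/9.9995 = 4.6620 m/s

4.66 m/s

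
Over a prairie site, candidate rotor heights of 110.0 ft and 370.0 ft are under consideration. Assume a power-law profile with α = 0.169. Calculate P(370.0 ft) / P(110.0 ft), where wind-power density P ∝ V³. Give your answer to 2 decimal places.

1.85

Speed ratio: V_B/V_A = (z_B/z_A)^α = (370.0/110.0)^0.169 = (3.3636)^0.169 = 1.22753
Power-density ratio: P_B/P_A = (V_B/V_A)³ = (1.22753)³ = 1.84966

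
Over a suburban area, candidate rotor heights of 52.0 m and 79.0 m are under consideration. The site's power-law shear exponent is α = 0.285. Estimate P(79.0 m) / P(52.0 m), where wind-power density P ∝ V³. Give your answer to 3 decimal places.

1.430

Speed ratio: V_B/V_A = (z_B/z_A)^α = (79.0/52.0)^0.285 = (1.5192)^0.285 = 1.12658
Power-density ratio: P_B/P_A = (V_B/V_A)³ = (1.12658)³ = 1.42984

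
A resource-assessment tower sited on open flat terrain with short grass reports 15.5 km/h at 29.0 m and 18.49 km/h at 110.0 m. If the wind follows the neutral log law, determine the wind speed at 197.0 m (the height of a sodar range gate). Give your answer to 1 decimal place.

19.8 km/h

Log law: V ∝ ln(z/z₀). From the pair, with r = V₁/V₂ = 0.83829,
ln z₀ = (ln z₁ − r·ln z₂)/(1 − r) = (3.3673 − 0.83829×4.7005)/0.16171 = -3.5439 → z₀ = 0.02890 m
V₃ = V₁ · ln(z₃/z₀)/ln(z₁/z₀) = 15.5 × 8.8271/6.9112 = 19.7969 km/h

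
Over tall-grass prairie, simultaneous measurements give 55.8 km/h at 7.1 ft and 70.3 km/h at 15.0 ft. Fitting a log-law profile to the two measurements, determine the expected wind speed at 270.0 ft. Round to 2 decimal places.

Log law: V ∝ ln(z/z₀). From the pair, with r = V₁/V₂ = 0.79374,
ln z₀ = (ln z₁ − r·ln z₂)/(1 − r) = (1.9601 − 0.79374×2.7081)/0.20626 = -0.9182 → z₀ = 0.3992 ft
V₃ = V₁ · ln(z₃/z₀)/ln(z₁/z₀) = 55.8 × 6.5167/2.8783 = 126.3333 km/h

126.33 km/h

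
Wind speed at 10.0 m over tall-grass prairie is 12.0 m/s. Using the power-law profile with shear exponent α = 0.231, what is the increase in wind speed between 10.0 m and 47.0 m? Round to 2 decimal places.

Power law: V₂ = V₁ · (z₂/z₁)^α = 12.0 × (4.7000)^0.231 = 17.1568 m/s
ΔV = 17.1568 − 12.0 = 5.1568 m/s

5.16 m/s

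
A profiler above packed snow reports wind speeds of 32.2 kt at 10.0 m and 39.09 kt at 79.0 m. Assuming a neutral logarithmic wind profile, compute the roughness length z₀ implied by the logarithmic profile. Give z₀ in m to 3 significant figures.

Log law: V(z) ∝ ln(z/z₀). With r = V₁/V₂ = 32.2/39.09 = 0.82374,
r · ln(z₂/z₀) = ln(z₁/z₀) ⇒ ln z₀ = (ln z₁ − r·ln z₂)/(1 − r)
ln z₀ = (2.30259 − 0.82374×4.36945) / 0.17626 = -7.3568
z₀ = exp(-7.3568) = 0.0006383 m

z₀ ≈ 0.000638 m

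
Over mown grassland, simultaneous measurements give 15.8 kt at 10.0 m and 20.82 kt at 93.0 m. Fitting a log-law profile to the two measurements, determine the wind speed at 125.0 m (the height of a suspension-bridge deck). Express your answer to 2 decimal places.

Log law: V ∝ ln(z/z₀). From the pair, with r = V₁/V₂ = 0.75889,
ln z₀ = (ln z₁ − r·ln z₂)/(1 − r) = (2.3026 − 0.75889×4.5326)/0.24111 = -4.7162 → z₀ = 0.008949 m
V₃ = V₁ · ln(z₃/z₀)/ln(z₁/z₀) = 15.8 × 9.5445/7.0188 = 21.4857 kt

21.49 kt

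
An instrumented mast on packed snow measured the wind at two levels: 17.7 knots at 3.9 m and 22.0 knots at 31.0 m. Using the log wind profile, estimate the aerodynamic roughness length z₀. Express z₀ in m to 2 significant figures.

z₀ ≈ 0.00077 m

Log law: V(z) ∝ ln(z/z₀). With r = V₁/V₂ = 17.7/22.0 = 0.80455,
r · ln(z₂/z₀) = ln(z₁/z₀) ⇒ ln z₀ = (ln z₁ − r·ln z₂)/(1 − r)
ln z₀ = (1.36098 − 0.80455×3.43399) / 0.19545 = -7.1721
z₀ = exp(-7.1721) = 0.0007677 m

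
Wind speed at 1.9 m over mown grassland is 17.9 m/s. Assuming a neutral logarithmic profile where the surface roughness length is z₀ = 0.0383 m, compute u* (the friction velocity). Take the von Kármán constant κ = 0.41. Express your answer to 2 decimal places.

Log law: V(z) = (u*/κ) · ln(z/z₀) ⇒ u* = κ · V / ln(z/z₀)
u* = 0.41 × 17.9 / ln(1.9/0.0383) = 0.41 × 17.9 / 3.9042
   = 7.3390 / 3.9042 = 1.8798 m/s

u* ≈ 1.88 m/s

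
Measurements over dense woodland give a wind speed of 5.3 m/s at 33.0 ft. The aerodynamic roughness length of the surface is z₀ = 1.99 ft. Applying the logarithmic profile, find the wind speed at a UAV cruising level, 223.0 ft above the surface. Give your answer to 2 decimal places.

8.91 m/s

Log law: V(z) ∝ ln(z/z₀), so V₂/V₁ = ln(z₂/z₀) / ln(z₁/z₀).
ln(223.0/1.99) = 4.7190, ln(33.0/1.99) = 2.8084
V₂ = 5.3 × 4.7190/2.8084 = 5.3 × 1.6803 = 8.9058 m/s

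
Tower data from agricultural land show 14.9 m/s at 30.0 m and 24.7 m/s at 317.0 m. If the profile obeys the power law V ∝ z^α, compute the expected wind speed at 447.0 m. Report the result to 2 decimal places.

First find α: α = ln(V₂/V₁)/ln(z₂/z₁) = ln(24.7/14.9)/ln(317.0/30.0) = 0.50544/2.35770 = 0.2144
Extrapolate from 317.0 m to 447.0 m: V₃ = 24.7 × (447.0/317.0)^0.2144 = 24.7 × 1.0765 = 26.5884 m/s

26.59 m/s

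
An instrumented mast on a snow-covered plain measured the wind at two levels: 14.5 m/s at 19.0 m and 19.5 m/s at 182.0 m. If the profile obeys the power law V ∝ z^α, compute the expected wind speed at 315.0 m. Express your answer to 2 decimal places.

20.95 m/s

First find α: α = ln(V₂/V₁)/ln(z₂/z₁) = ln(19.5/14.5)/ln(182.0/19.0) = 0.29627/2.25957 = 0.1311
Extrapolate from 182.0 m to 315.0 m: V₃ = 19.5 × (315.0/182.0)^0.1311 = 19.5 × 1.0746 = 20.9542 m/s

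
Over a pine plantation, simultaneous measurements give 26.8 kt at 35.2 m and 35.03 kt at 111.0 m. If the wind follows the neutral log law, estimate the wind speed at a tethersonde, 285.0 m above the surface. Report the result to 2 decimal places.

41.79 kt

Log law: V ∝ ln(z/z₀). From the pair, with r = V₁/V₂ = 0.76506,
ln z₀ = (ln z₁ − r·ln z₂)/(1 − r) = (3.5610 − 0.76506×4.7095)/0.23494 = -0.1789 → z₀ = 0.8362 m
V₃ = V₁ · ln(z₃/z₀)/ln(z₁/z₀) = 26.8 × 5.8313/3.7399 = 41.7872 kt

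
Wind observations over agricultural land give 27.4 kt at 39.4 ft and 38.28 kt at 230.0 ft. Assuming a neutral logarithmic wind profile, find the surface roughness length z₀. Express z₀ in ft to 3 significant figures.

Log law: V(z) ∝ ln(z/z₀). With r = V₁/V₂ = 27.4/38.28 = 0.71578,
r · ln(z₂/z₀) = ln(z₁/z₀) ⇒ ln z₀ = (ln z₁ − r·ln z₂)/(1 − r)
ln z₀ = (3.67377 − 0.71578×5.43808) / 0.28422 = -0.7695
z₀ = exp(-0.7695) = 0.4633 ft

z₀ ≈ 0.463 ft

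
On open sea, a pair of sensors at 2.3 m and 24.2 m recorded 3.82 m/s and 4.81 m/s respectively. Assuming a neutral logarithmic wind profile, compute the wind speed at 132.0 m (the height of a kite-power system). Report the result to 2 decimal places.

Log law: V ∝ ln(z/z₀). From the pair, with r = V₁/V₂ = 0.79418,
ln z₀ = (ln z₁ − r·ln z₂)/(1 − r) = (0.8329 − 0.79418×3.1864)/0.20582 = -8.2481 → z₀ = 0.0002618 m
V₃ = V₁ · ln(z₃/z₀)/ln(z₁/z₀) = 3.82 × 13.1309/9.0810 = 5.5236 m/s

5.52 m/s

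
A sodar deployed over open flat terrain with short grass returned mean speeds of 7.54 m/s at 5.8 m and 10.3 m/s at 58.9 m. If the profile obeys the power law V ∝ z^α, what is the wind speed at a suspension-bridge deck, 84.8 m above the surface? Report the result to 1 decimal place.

10.8 m/s

First find α: α = ln(V₂/V₁)/ln(z₂/z₁) = ln(10.3/7.54)/ln(58.9/5.8) = 0.31192/2.31798 = 0.1346
Extrapolate from 58.9 m to 84.8 m: V₃ = 10.3 × (84.8/58.9)^0.1346 = 10.3 × 1.0503 = 10.8177 m/s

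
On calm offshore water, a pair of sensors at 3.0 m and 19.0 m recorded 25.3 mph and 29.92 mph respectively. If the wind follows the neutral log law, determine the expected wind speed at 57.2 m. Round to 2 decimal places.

32.68 mph

Log law: V ∝ ln(z/z₀). From the pair, with r = V₁/V₂ = 0.84559,
ln z₀ = (ln z₁ − r·ln z₂)/(1 − r) = (1.0986 − 0.84559×2.9444)/0.15441 = -9.0095 → z₀ = 0.0001222 m
V₃ = V₁ · ln(z₃/z₀)/ln(z₁/z₀) = 25.3 × 13.0560/10.1081 = 32.6785 mph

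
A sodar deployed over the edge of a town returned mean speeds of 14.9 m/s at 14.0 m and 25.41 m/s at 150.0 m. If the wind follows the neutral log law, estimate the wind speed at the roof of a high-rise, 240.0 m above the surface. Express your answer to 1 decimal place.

27.5 m/s

Log law: V ∝ ln(z/z₀). From the pair, with r = V₁/V₂ = 0.58638,
ln z₀ = (ln z₁ − r·ln z₂)/(1 − r) = (2.6391 − 0.58638×5.0106)/0.41362 = -0.7231 → z₀ = 0.4852 m
V₃ = V₁ · ln(z₃/z₀)/ln(z₁/z₀) = 14.9 × 6.2038/3.3622 = 27.4929 m/s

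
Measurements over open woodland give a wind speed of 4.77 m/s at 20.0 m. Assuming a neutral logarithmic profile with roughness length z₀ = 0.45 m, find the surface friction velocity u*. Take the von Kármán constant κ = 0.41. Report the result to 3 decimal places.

u* ≈ 0.515 m/s

Log law: V(z) = (u*/κ) · ln(z/z₀) ⇒ u* = κ · V / ln(z/z₀)
u* = 0.41 × 4.77 / ln(20.0/0.45) = 0.41 × 4.77 / 3.7942
   = 1.9557 / 3.7942 = 0.5154 m/s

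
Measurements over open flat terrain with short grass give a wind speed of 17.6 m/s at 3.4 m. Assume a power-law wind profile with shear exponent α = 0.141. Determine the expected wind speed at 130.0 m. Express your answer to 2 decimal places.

29.42 m/s

Power-law profile: V₂ = V₁ · (z₂/z₁)^α
V₂ = 17.6 × (130.0/3.4)^0.141 = 17.6 × (38.2353)^0.141
    = 17.6 × 1.6716 = 29.4198 m/s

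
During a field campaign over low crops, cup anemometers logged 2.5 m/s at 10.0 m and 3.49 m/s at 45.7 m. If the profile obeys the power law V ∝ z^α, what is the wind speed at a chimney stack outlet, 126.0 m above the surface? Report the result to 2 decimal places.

First find α: α = ln(V₂/V₁)/ln(z₂/z₁) = ln(3.49/2.5)/ln(45.7/10.0) = 0.33361/1.51951 = 0.2196
Extrapolate from 45.7 m to 126.0 m: V₃ = 3.49 × (126.0/45.7)^0.2196 = 3.49 × 1.2494 = 4.3604 m/s

4.36 m/s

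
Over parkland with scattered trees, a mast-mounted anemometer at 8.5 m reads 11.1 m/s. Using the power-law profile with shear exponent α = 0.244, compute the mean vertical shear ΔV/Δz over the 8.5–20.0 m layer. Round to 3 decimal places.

Power law: V₂ = V₁ · (z₂/z₁)^α = 11.1 × (2.3529)^0.244 = 13.6772 m/s
ΔV/Δz = (13.6772 − 11.1)/(20.0 − 8.5) = 2.5772/11.5000 = 0.22410 m/s/m

0.224 m/s/m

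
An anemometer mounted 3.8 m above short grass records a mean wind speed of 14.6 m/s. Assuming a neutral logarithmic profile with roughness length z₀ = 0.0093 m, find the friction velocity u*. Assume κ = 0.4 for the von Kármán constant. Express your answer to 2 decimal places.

Log law: V(z) = (u*/κ) · ln(z/z₀) ⇒ u* = κ · V / ln(z/z₀)
u* = 0.4 × 14.6 / ln(3.8/0.0093) = 0.4 × 14.6 / 6.0127
   = 5.8400 / 6.0127 = 0.9713 m/s

u* ≈ 0.97 m/s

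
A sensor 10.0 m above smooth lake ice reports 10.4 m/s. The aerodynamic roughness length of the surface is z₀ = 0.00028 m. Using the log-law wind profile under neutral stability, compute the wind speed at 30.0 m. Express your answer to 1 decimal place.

11.5 m/s

Log law: V(z) ∝ ln(z/z₀), so V₂/V₁ = ln(z₂/z₀) / ln(z₁/z₀).
ln(30.0/0.00028) = 11.5819, ln(10.0/0.00028) = 10.4833
V₂ = 10.4 × 11.5819/10.4833 = 10.4 × 1.1048 = 11.4899 m/s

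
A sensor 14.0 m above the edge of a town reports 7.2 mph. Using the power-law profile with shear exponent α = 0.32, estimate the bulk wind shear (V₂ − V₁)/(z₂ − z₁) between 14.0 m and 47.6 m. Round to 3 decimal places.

0.103 mph/m

Power law: V₂ = V₁ · (z₂/z₁)^α = 7.2 × (3.4000)^0.32 = 10.6514 mph
ΔV/Δz = (10.6514 − 7.2)/(47.6 − 14.0) = 3.4514/33.6000 = 0.10272 mph/m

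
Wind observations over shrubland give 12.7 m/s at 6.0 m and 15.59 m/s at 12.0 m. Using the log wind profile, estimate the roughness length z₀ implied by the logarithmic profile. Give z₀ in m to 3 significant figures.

Log law: V(z) ∝ ln(z/z₀). With r = V₁/V₂ = 12.7/15.59 = 0.81462,
r · ln(z₂/z₀) = ln(z₁/z₀) ⇒ ln z₀ = (ln z₁ − r·ln z₂)/(1 − r)
ln z₀ = (1.79176 − 0.81462×2.48491) / 0.18538 = -1.2543
z₀ = exp(-1.2543) = 0.2853 m

z₀ ≈ 0.285 m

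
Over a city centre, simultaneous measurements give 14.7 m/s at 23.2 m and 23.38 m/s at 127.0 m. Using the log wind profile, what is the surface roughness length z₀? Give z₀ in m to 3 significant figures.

z₀ ≈ 1.30 m

Log law: V(z) ∝ ln(z/z₀). With r = V₁/V₂ = 14.7/23.38 = 0.62874,
r · ln(z₂/z₀) = ln(z₁/z₀) ⇒ ln z₀ = (ln z₁ − r·ln z₂)/(1 − r)
ln z₀ = (3.14415 − 0.62874×4.84419) / 0.37126 = 0.2651
z₀ = exp(0.2651) = 1.304 m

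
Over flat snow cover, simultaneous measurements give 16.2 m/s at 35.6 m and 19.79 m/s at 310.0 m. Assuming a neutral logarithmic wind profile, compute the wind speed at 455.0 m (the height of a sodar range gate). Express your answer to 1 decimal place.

20.4 m/s

Log law: V ∝ ln(z/z₀). From the pair, with r = V₁/V₂ = 0.81860,
ln z₀ = (ln z₁ − r·ln z₂)/(1 − r) = (3.5723 − 0.81860×5.7366)/0.18140 = -6.1938 → z₀ = 0.002042 m
V₃ = V₁ · ln(z₃/z₀)/ln(z₁/z₀) = 16.2 × 12.3141/9.7661 = 20.4265 m/s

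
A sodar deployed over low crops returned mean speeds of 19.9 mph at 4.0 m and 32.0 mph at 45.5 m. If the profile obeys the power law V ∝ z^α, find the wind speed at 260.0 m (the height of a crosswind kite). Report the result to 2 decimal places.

First find α: α = ln(V₂/V₁)/ln(z₂/z₁) = ln(32.0/19.9)/ln(45.5/4.0) = 0.47502/2.43142 = 0.1954
Extrapolate from 45.5 m to 260.0 m: V₃ = 32.0 × (260.0/45.5)^0.1954 = 32.0 × 1.4057 = 44.9816 mph

44.98 mph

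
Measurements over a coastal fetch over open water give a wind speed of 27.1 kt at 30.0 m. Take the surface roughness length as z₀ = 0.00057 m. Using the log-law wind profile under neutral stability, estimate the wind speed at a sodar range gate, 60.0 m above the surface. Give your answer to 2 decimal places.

Log law: V(z) ∝ ln(z/z₀), so V₂/V₁ = ln(z₂/z₀) / ln(z₁/z₀).
ln(60.0/0.00057) = 11.5642, ln(30.0/0.00057) = 10.8711
V₂ = 27.1 × 11.5642/10.8711 = 27.1 × 1.0638 = 28.8279 kt

28.83 kt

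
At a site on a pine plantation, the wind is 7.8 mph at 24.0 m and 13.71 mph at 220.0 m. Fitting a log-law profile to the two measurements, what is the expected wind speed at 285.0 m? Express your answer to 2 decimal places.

Log law: V ∝ ln(z/z₀). From the pair, with r = V₁/V₂ = 0.56893,
ln z₀ = (ln z₁ − r·ln z₂)/(1 − r) = (3.1781 − 0.56893×5.3936)/0.43107 = 0.2539 → z₀ = 1.289 m
V₃ = V₁ · ln(z₃/z₀)/ln(z₁/z₀) = 7.8 × 5.3985/2.9241 = 14.4005 mph

14.40 mph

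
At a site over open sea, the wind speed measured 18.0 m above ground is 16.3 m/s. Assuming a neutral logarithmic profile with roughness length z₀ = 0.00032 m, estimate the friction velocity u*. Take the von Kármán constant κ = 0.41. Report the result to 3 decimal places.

u* ≈ 0.611 m/s

Log law: V(z) = (u*/κ) · ln(z/z₀) ⇒ u* = κ · V / ln(z/z₀)
u* = 0.41 × 16.3 / ln(18.0/0.00032) = 0.41 × 16.3 / 10.9376
   = 6.6830 / 10.9376 = 0.6110 m/s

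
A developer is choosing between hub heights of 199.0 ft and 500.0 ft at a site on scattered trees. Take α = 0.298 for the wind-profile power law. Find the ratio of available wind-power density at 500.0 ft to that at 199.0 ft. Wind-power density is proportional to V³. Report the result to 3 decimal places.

2.279

Speed ratio: V_B/V_A = (z_B/z_A)^α = (500.0/199.0)^0.298 = (2.5126)^0.298 = 1.31594
Power-density ratio: P_B/P_A = (V_B/V_A)³ = (1.31594)³ = 2.27879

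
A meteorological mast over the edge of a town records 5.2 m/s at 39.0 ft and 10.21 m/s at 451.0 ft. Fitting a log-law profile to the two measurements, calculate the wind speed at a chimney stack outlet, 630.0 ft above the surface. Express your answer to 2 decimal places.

Log law: V ∝ ln(z/z₀). From the pair, with r = V₁/V₂ = 0.50930,
ln z₀ = (ln z₁ − r·ln z₂)/(1 − r) = (3.6636 − 0.50930×6.1115)/0.49070 = 1.1228 → z₀ = 3.074 ft
V₃ = V₁ · ln(z₃/z₀)/ln(z₁/z₀) = 5.2 × 5.3229/2.5407 = 10.8941 m/s

10.89 m/s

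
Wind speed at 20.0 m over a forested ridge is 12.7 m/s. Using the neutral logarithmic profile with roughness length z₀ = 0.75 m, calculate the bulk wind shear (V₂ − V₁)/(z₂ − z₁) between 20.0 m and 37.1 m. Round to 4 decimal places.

0.1398 m/s/m

Log law: V₂ = V₁ · ln(z₂/z₀)/ln(z₁/z₀) = 12.7 × 3.9013/3.2834 = 15.0899 m/s
ΔV/Δz = (15.0899 − 12.7)/(37.1 − 20.0) = 2.3899/17.1000 = 0.13976 m/s/m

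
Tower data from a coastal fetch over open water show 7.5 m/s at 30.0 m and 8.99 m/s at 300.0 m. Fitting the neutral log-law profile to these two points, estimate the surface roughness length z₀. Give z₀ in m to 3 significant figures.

z₀ ≈ 0.000278 m

Log law: V(z) ∝ ln(z/z₀). With r = V₁/V₂ = 7.5/8.99 = 0.83426,
r · ln(z₂/z₀) = ln(z₁/z₀) ⇒ ln z₀ = (ln z₁ − r·ln z₂)/(1 − r)
ln z₀ = (3.40120 − 0.83426×5.70378) / 0.16574 = -8.1890
z₀ = exp(-8.1890) = 0.0002777 m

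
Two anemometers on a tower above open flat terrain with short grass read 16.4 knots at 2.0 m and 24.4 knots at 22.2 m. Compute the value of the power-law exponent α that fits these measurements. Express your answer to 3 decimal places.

α ≈ 0.165

Power law: V₂/V₁ = (z₂/z₁)^α ⇒ α = ln(V₂/V₁) / ln(z₂/z₁)
α = ln(24.4/16.4) / ln(22.2/2.0) = ln(1.4878) / ln(11.1000)
  = 0.39730 / 2.40695 = 0.16506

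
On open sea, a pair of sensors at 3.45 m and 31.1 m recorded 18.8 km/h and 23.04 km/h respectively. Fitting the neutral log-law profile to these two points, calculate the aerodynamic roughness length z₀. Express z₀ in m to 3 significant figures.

Log law: V(z) ∝ ln(z/z₀). With r = V₁/V₂ = 18.8/23.04 = 0.81597,
r · ln(z₂/z₀) = ln(z₁/z₀) ⇒ ln z₀ = (ln z₁ − r·ln z₂)/(1 − r)
ln z₀ = (1.23837 − 0.81597×3.43721) / 0.18403 = -8.5112
z₀ = exp(-8.5112) = 0.0002012 m

z₀ ≈ 0.000201 m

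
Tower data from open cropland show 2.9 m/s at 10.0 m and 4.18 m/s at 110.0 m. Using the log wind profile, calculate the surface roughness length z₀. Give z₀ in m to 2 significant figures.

Log law: V(z) ∝ ln(z/z₀). With r = V₁/V₂ = 2.9/4.18 = 0.69378,
r · ln(z₂/z₀) = ln(z₁/z₀) ⇒ ln z₀ = (ln z₁ − r·ln z₂)/(1 − r)
ln z₀ = (2.30259 − 0.69378×4.70048) / 0.30622 = -3.1301
z₀ = exp(-3.1301) = 0.04371 m

z₀ ≈ 0.044 m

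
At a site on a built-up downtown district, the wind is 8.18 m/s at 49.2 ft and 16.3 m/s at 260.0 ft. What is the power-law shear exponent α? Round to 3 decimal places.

α ≈ 0.414

Power law: V₂/V₁ = (z₂/z₁)^α ⇒ α = ln(V₂/V₁) / ln(z₂/z₁)
α = ln(16.3/8.18) / ln(260.0/49.2) = ln(1.9927) / ln(5.2846)
  = 0.68947 / 1.66479 = 0.41415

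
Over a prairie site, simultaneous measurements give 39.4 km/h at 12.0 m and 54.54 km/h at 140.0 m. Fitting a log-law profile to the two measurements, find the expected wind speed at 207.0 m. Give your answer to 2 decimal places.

Log law: V ∝ ln(z/z₀). From the pair, with r = V₁/V₂ = 0.72241,
ln z₀ = (ln z₁ − r·ln z₂)/(1 − r) = (2.4849 − 0.72241×4.9416)/0.27759 = -3.9084 → z₀ = 0.02007 m
V₃ = V₁ · ln(z₃/z₀)/ln(z₁/z₀) = 39.4 × 9.2412/6.3934 = 56.9501 km/h

56.95 km/h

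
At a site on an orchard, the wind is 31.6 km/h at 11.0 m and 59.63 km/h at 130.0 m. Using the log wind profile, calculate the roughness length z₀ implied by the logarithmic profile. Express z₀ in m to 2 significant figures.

z₀ ≈ 0.68 m

Log law: V(z) ∝ ln(z/z₀). With r = V₁/V₂ = 31.6/59.63 = 0.52993,
r · ln(z₂/z₀) = ln(z₁/z₀) ⇒ ln z₀ = (ln z₁ − r·ln z₂)/(1 − r)
ln z₀ = (2.39790 − 0.52993×4.86753) / 0.47007 = -0.3863
z₀ = exp(-0.3863) = 0.6796 m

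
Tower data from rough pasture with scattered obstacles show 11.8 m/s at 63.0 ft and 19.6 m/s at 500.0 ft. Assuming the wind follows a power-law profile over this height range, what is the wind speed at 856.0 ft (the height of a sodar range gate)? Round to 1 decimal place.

First find α: α = ln(V₂/V₁)/ln(z₂/z₁) = ln(19.6/11.8)/ln(500.0/63.0) = 0.50743/2.07147 = 0.2450
Extrapolate from 500.0 ft to 856.0 ft: V₃ = 19.6 × (856.0/500.0)^0.2450 = 19.6 × 1.1408 = 22.3592 m/s

22.4 m/s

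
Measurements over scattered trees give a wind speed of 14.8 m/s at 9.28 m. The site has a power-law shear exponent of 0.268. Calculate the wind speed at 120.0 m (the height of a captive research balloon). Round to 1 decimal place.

Power-law profile: V₂ = V₁ · (z₂/z₁)^α
V₂ = 14.8 × (120.0/9.28)^0.268 = 14.8 × (12.9310)^0.268
    = 14.8 × 1.9857 = 29.3886 m/s

29.4 m/s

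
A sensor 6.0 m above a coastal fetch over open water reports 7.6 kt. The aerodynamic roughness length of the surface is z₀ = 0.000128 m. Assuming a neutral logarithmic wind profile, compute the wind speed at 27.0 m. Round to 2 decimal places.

8.66 kt

Log law: V(z) ∝ ln(z/z₀), so V₂/V₁ = ln(z₂/z₀) / ln(z₁/z₀).
ln(27.0/0.000128) = 12.2593, ln(6.0/0.000128) = 10.7552
V₂ = 7.6 × 12.2593/10.7552 = 7.6 × 1.1398 = 8.6628 kt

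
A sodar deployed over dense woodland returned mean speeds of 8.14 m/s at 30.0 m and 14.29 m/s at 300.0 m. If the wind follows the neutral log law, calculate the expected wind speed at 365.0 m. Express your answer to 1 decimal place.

Log law: V ∝ ln(z/z₀). From the pair, with r = V₁/V₂ = 0.56963,
ln z₀ = (ln z₁ − r·ln z₂)/(1 − r) = (3.4012 − 0.56963×5.7038)/0.43037 = 0.3535 → z₀ = 1.424 m
V₃ = V₁ · ln(z₃/z₀)/ln(z₁/z₀) = 8.14 × 5.5463/3.0476 = 14.8138 m/s

14.8 m/s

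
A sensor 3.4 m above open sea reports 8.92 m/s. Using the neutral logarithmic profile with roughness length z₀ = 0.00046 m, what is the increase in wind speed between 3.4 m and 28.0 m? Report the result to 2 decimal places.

Log law: V₂ = V₁ · ln(z₂/z₀)/ln(z₁/z₀) = 8.92 × 11.0165/8.9081 = 11.0313 m/s
ΔV = 11.0313 − 8.92 = 2.1113 m/s

2.11 m/s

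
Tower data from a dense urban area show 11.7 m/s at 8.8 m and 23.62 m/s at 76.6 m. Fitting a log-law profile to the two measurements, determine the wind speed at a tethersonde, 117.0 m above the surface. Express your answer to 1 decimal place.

Log law: V ∝ ln(z/z₀). From the pair, with r = V₁/V₂ = 0.49534,
ln z₀ = (ln z₁ − r·ln z₂)/(1 − r) = (2.1748 − 0.49534×4.3386)/0.50466 = 0.0508 → z₀ = 1.052 m
V₃ = V₁ · ln(z₃/z₀)/ln(z₁/z₀) = 11.7 × 4.7113/2.1239 = 25.9534 m/s

26.0 m/s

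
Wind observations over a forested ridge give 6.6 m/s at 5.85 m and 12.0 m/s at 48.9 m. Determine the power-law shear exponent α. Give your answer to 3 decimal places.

Power law: V₂/V₁ = (z₂/z₁)^α ⇒ α = ln(V₂/V₁) / ln(z₂/z₁)
α = ln(12.0/6.6) / ln(48.9/5.85) = ln(1.8182) / ln(8.3590)
  = 0.59784 / 2.12334 = 0.28156

α ≈ 0.282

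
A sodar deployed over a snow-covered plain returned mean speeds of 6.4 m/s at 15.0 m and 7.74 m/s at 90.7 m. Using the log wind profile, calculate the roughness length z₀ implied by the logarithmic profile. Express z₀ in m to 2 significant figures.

z₀ ≈ 0.0028 m

Log law: V(z) ∝ ln(z/z₀). With r = V₁/V₂ = 6.4/7.74 = 0.82687,
r · ln(z₂/z₀) = ln(z₁/z₀) ⇒ ln z₀ = (ln z₁ − r·ln z₂)/(1 − r)
ln z₀ = (2.70805 − 0.82687×4.50756) / 0.17313 = -5.8866
z₀ = exp(-5.8866) = 0.002776 m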